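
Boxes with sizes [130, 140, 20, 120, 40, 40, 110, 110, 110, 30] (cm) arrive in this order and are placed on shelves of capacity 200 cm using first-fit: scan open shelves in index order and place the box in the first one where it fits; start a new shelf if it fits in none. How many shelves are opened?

  130 → shelf 1 (new)  [load 130/200]
  140 → shelf 2 (new)  [load 140/200]
  20 → shelf 1  [load 150/200]
  120 → shelf 3 (new)  [load 120/200]
  40 → shelf 1  [load 190/200]
  40 → shelf 2  [load 180/200]
  110 → shelf 4 (new)  [load 110/200]
  110 → shelf 5 (new)  [load 110/200]
  110 → shelf 6 (new)  [load 110/200]
  30 → shelf 3  [load 150/200]
6 shelves opened.

6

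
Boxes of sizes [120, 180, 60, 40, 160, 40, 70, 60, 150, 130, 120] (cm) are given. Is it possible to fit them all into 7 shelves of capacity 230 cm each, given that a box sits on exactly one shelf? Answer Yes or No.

A valid assignment using 6 shelves:
  shelf 1: 180 + 40 = 220
  shelf 2: 160 + 70 = 230
  shelf 3: 150 + 60 = 210
  shelf 4: 130 + 60 + 40 = 230
  shelf 5: 120 = 120
  shelf 6: 120 = 120
That uses only 6 ≤ 7, so 7 shelves are enough.

Yes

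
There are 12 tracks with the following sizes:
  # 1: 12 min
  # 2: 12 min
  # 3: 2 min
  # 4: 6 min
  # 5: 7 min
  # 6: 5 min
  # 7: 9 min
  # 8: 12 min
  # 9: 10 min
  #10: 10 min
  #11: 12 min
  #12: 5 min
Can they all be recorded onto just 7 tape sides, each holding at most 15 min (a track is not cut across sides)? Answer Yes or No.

No

Total = 102 min; ⌈102/15⌉ = 7.
The bound of 7 does not rule out 7, but exhaustive search shows no assignment into 7 tape sides of capacity 15 min exists — the minimum is 8.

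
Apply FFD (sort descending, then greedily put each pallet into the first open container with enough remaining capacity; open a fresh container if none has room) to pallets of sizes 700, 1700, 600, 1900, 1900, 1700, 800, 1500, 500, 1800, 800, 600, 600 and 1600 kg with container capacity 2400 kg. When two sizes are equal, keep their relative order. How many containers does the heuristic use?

8

Sorted descending: 1900, 1900, 1800, 1700, 1700, 1600, 1500, 800, 800, 700, 600, 600, 600, 500.
  1900 → container 1 (new)  [load 1900/2400]
  1900 → container 2 (new)  [load 1900/2400]
  1800 → container 3 (new)  [load 1800/2400]
  1700 → container 4 (new)  [load 1700/2400]
  1700 → container 5 (new)  [load 1700/2400]
  1600 → container 6 (new)  [load 1600/2400]
  1500 → container 7 (new)  [load 1500/2400]
  800 → container 6  [load 2400/2400]
  800 → container 7  [load 2300/2400]
  700 → container 4  [load 2400/2400]
  600 → container 3  [load 2400/2400]
  600 → container 5  [load 2300/2400]
  600 → container 8 (new)  [load 600/2400]
  500 → container 1  [load 2400/2400]
8 containers opened.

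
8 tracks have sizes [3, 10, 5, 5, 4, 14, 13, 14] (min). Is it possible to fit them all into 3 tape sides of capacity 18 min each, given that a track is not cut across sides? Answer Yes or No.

Total = 68 min; ⌈68/18⌉ = 4.
At least 4 tape sides are required, but only 3 are allowed.

No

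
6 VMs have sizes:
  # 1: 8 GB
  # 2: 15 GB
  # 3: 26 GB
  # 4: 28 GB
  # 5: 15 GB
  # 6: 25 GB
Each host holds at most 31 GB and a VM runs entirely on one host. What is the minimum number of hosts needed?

5

Total = 28 + 26 + 25 + 15 + 15 + 8 = 117 GB.
Lower bound: ⌈117/31⌉ = 4 hosts.
A packing using 5 hosts:
  host 1: 28 = 28
  host 2: 26 = 26
  host 3: 25 = 25
  host 4: 15 + 15 = 30
  host 5: 8 = 8
No arrangement into 4 hosts stays within capacity, so 5 is optimal.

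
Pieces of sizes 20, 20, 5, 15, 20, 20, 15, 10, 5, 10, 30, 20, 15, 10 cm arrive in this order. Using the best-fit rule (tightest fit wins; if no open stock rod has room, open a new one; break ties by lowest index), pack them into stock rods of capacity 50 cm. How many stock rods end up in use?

5

  20 → stock rod 1 (new)  [load 20/50]
  20 → stock rod 1  [load 40/50]
  5 → stock rod 1  [load 45/50]
  15 → stock rod 2 (new)  [load 15/50]
  20 → stock rod 2  [load 35/50]
  20 → stock rod 3 (new)  [load 20/50]
  15 → stock rod 2  [load 50/50]
  10 → stock rod 3  [load 30/50]
  5 → stock rod 1  [load 50/50]
  10 → stock rod 3  [load 40/50]
  30 → stock rod 4 (new)  [load 30/50]
  20 → stock rod 4  [load 50/50]
  15 → stock rod 5 (new)  [load 15/50]
  10 → stock rod 3  [load 50/50]
5 stock rods opened.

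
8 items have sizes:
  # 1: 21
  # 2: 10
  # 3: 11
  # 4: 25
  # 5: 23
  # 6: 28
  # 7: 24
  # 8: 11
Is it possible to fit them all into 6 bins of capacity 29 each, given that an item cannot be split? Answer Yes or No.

No

Total = 153; ⌈153/29⌉ = 6.
The bound of 6 does not rule out 6, but exhaustive search shows no assignment into 6 bins of capacity 29 exists — the minimum is 7.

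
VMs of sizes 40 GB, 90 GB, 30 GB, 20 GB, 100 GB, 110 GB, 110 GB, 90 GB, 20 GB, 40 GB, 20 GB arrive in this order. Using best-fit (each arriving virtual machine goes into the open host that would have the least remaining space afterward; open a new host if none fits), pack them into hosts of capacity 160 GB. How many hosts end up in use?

  40 → host 1 (new)  [load 40/160]
  90 → host 1  [load 130/160]
  30 → host 1  [load 160/160]
  20 → host 2 (new)  [load 20/160]
  100 → host 2  [load 120/160]
  110 → host 3 (new)  [load 110/160]
  110 → host 4 (new)  [load 110/160]
  90 → host 5 (new)  [load 90/160]
  20 → host 2  [load 140/160]
  40 → host 3  [load 150/160]
  20 → host 2  [load 160/160]
5 hosts opened.

5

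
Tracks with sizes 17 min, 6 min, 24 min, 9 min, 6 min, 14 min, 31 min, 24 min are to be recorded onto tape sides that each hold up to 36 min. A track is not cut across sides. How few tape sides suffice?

4

Total = 31 + 24 + 24 + 17 + 14 + 9 + 6 + 6 = 131 min.
Lower bound: ⌈131/36⌉ = 4 tape sides.
A packing using 4 tape sides:
  side 1: 31 = 31
  side 2: 24 + 9 = 33
  side 3: 24 + 6 + 6 = 36
  side 4: 17 + 14 = 31
This matches the lower bound, so 4 is optimal.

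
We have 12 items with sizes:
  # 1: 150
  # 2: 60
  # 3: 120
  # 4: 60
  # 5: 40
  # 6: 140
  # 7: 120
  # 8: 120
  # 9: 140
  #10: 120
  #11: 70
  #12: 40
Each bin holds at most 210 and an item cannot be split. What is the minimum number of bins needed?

7

Total = 150 + 140 + 140 + 120 + 120 + 120 + 120 + 70 + 60 + 60 + 40 + 40 = 1180.
Lower bound: ⌈1180/210⌉ = 6 bins.
Also, 7 items each exceed 105, and no two of those can share a bin, so at least 7 bins are needed.
A packing using 7 bins:
  bin 1: 150 + 60 = 210
  bin 2: 140 + 70 = 210
  bin 3: 140 + 60 = 200
  bin 4: 120 + 40 + 40 = 200
  bin 5: 120 = 120
  bin 6: 120 = 120
  bin 7: 120 = 120
This matches the lower bound, so 7 is optimal.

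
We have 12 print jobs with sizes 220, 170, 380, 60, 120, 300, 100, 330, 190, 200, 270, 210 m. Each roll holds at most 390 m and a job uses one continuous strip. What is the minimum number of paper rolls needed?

7

Total = 380 + 330 + 300 + 270 + 220 + 210 + 200 + 190 + 170 + 120 + 100 + 60 = 2550 m.
Lower bound: ⌈2550/390⌉ = 7 paper rolls.
A packing using 7 paper rolls:
  roll 1: 380 = 380
  roll 2: 330 + 60 = 390
  roll 3: 300 = 300
  roll 4: 270 + 120 = 390
  roll 5: 220 + 170 = 390
  roll 6: 210 + 100 = 310
  roll 7: 200 + 190 = 390
This matches the lower bound, so 7 is optimal.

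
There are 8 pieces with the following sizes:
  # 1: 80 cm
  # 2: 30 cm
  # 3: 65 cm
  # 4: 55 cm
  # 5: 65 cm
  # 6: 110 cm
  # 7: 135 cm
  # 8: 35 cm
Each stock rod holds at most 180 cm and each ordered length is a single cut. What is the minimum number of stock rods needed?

4

Total = 135 + 110 + 80 + 65 + 65 + 55 + 35 + 30 = 575 cm.
Lower bound: ⌈575/180⌉ = 4 stock rods.
A packing using 4 stock rods:
  stock rod 1: 135 + 35 = 170
  stock rod 2: 110 + 65 = 175
  stock rod 3: 80 + 65 + 30 = 175
  stock rod 4: 55 = 55
This matches the lower bound, so 4 is optimal.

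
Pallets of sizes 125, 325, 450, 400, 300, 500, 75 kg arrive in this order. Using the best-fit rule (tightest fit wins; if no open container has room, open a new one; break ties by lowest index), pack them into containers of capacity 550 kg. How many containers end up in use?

5

  125 → container 1 (new)  [load 125/550]
  325 → container 1  [load 450/550]
  450 → container 2 (new)  [load 450/550]
  400 → container 3 (new)  [load 400/550]
  300 → container 4 (new)  [load 300/550]
  500 → container 5 (new)  [load 500/550]
  75 → container 1  [load 525/550]
5 containers opened.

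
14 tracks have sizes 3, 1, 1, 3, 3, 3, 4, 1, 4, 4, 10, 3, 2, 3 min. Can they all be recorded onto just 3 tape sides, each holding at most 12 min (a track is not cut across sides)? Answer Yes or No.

No

Total = 45 min; ⌈45/12⌉ = 4.
At least 4 tape sides are required, but only 3 are allowed.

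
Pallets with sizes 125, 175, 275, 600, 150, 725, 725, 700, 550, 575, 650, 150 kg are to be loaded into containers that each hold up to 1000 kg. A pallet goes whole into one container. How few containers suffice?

7

Total = 725 + 725 + 700 + 650 + 600 + 575 + 550 + 275 + 175 + 150 + 150 + 125 = 5400 kg.
Lower bound: ⌈5400/1000⌉ = 6 containers.
Also, 7 pallets each exceed 500 kg, and no two of those can share a container, so at least 7 containers are needed.
A packing using 7 containers:
  container 1: 725 + 275 = 1000
  container 2: 725 + 175 = 900
  container 3: 700 + 150 + 150 = 1000
  container 4: 650 + 125 = 775
  container 5: 600 = 600
  container 6: 575 = 575
  container 7: 550 = 550
This matches the lower bound, so 7 is optimal.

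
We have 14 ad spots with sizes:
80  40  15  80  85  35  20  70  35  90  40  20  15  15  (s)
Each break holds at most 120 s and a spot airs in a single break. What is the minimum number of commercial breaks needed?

6

Total = 90 + 85 + 80 + 80 + 70 + 40 + 40 + 35 + 35 + 20 + 20 + 15 + 15 + 15 = 640 s.
Lower bound: ⌈640/120⌉ = 6 commercial breaks.
A packing using 6 commercial breaks:
  break 1: 90 + 20 = 110
  break 2: 85 + 35 = 120
  break 3: 80 + 40 = 120
  break 4: 80 + 40 = 120
  break 5: 70 + 35 + 15 = 120
  break 6: 20 + 15 + 15 = 50
This matches the lower bound, so 6 is optimal.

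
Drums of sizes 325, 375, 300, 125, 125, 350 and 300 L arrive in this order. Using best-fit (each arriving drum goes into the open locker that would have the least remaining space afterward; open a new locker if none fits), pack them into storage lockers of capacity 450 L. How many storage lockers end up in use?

5

  325 → locker 1 (new)  [load 325/450]
  375 → locker 2 (new)  [load 375/450]
  300 → locker 3 (new)  [load 300/450]
  125 → locker 1  [load 450/450]
  125 → locker 3  [load 425/450]
  350 → locker 4 (new)  [load 350/450]
  300 → locker 5 (new)  [load 300/450]
5 storage lockers opened.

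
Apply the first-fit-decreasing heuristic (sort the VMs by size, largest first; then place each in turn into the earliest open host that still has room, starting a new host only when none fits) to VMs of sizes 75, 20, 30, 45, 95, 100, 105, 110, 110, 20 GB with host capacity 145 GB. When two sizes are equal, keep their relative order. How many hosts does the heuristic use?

Sorted descending: 110, 110, 105, 100, 95, 75, 45, 30, 20, 20.
  110 → host 1 (new)  [load 110/145]
  110 → host 2 (new)  [load 110/145]
  105 → host 3 (new)  [load 105/145]
  100 → host 4 (new)  [load 100/145]
  95 → host 5 (new)  [load 95/145]
  75 → host 6 (new)  [load 75/145]
  45 → host 4  [load 145/145]
  30 → host 1  [load 140/145]
  20 → host 2  [load 130/145]
  20 → host 3  [load 125/145]
6 hosts opened.

6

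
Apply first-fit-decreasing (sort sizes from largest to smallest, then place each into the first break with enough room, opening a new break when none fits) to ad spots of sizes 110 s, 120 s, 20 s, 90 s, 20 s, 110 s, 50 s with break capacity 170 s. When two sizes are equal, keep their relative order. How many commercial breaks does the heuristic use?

4

Sorted descending: 120, 110, 110, 90, 50, 20, 20.
  120 → break 1 (new)  [load 120/170]
  110 → break 2 (new)  [load 110/170]
  110 → break 3 (new)  [load 110/170]
  90 → break 4 (new)  [load 90/170]
  50 → break 1  [load 170/170]
  20 → break 2  [load 130/170]
  20 → break 2  [load 150/170]
4 commercial breaks opened.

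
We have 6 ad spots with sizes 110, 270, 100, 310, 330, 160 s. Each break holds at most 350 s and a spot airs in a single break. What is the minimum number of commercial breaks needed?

5

Total = 330 + 310 + 270 + 160 + 110 + 100 = 1280 s.
Lower bound: ⌈1280/350⌉ = 4 commercial breaks.
A packing using 5 commercial breaks:
  break 1: 330 = 330
  break 2: 310 = 310
  break 3: 270 = 270
  break 4: 160 + 110 = 270
  break 5: 100 = 100
No arrangement into 4 commercial breaks stays within capacity, so 5 is optimal.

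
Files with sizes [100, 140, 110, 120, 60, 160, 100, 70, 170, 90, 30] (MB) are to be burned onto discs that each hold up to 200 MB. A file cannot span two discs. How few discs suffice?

Total = 170 + 160 + 140 + 120 + 110 + 100 + 100 + 90 + 70 + 60 + 30 = 1150 MB.
Lower bound: ⌈1150/200⌉ = 6 discs.
A packing using 6 discs:
  disc 1: 170 + 30 = 200
  disc 2: 160 = 160
  disc 3: 140 + 60 = 200
  disc 4: 120 + 70 = 190
  disc 5: 110 + 90 = 200
  disc 6: 100 + 100 = 200
This matches the lower bound, so 6 is optimal.

6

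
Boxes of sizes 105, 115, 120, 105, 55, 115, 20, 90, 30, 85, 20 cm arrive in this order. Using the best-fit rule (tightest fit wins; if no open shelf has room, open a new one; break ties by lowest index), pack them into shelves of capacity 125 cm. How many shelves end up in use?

8

  105 → shelf 1 (new)  [load 105/125]
  115 → shelf 2 (new)  [load 115/125]
  120 → shelf 3 (new)  [load 120/125]
  105 → shelf 4 (new)  [load 105/125]
  55 → shelf 5 (new)  [load 55/125]
  115 → shelf 6 (new)  [load 115/125]
  20 → shelf 1  [load 125/125]
  90 → shelf 7 (new)  [load 90/125]
  30 → shelf 7  [load 120/125]
  85 → shelf 8 (new)  [load 85/125]
  20 → shelf 4  [load 125/125]
8 shelves opened.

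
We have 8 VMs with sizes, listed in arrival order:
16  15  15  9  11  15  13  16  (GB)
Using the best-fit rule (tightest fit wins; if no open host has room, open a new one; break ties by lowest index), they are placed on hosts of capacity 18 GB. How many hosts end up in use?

8

  16 → host 1 (new)  [load 16/18]
  15 → host 2 (new)  [load 15/18]
  15 → host 3 (new)  [load 15/18]
  9 → host 4 (new)  [load 9/18]
  11 → host 5 (new)  [load 11/18]
  15 → host 6 (new)  [load 15/18]
  13 → host 7 (new)  [load 13/18]
  16 → host 8 (new)  [load 16/18]
8 hosts opened.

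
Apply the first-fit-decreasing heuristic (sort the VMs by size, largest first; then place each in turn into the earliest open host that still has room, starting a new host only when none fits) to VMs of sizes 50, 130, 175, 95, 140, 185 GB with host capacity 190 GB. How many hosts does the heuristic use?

5

Sorted descending: 185, 175, 140, 130, 95, 50.
  185 → host 1 (new)  [load 185/190]
  175 → host 2 (new)  [load 175/190]
  140 → host 3 (new)  [load 140/190]
  130 → host 4 (new)  [load 130/190]
  95 → host 5 (new)  [load 95/190]
  50 → host 3  [load 190/190]
5 hosts opened.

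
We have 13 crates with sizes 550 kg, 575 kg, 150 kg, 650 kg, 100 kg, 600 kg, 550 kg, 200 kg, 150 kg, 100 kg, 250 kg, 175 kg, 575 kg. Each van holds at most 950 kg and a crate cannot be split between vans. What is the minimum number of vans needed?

6

Total = 650 + 600 + 575 + 575 + 550 + 550 + 250 + 200 + 175 + 150 + 150 + 100 + 100 = 4625 kg.
Lower bound: ⌈4625/950⌉ = 5 vans.
Also, 6 crates each exceed 475 kg, and no two of those can share a van, so at least 6 vans are needed.
A packing using 6 vans:
  van 1: 650 + 250 = 900
  van 2: 600 + 200 + 150 = 950
  van 3: 575 + 175 + 150 = 900
  van 4: 575 + 100 + 100 = 775
  van 5: 550 = 550
  van 6: 550 = 550
This matches the lower bound, so 6 is optimal.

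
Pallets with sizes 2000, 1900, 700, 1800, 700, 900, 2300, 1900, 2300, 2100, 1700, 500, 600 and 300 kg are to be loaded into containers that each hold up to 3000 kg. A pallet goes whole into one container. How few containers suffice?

Total = 2300 + 2300 + 2100 + 2000 + 1900 + 1900 + 1800 + 1700 + 900 + 700 + 700 + 600 + 500 + 300 = 19700 kg.
Lower bound: ⌈19700/3000⌉ = 7 containers.
Also, 8 pallets each exceed 1500 kg, and no two of those can share a container, so at least 8 containers are needed.
A packing using 8 containers:
  container 1: 2300 + 700 = 3000
  container 2: 2300 + 700 = 3000
  container 3: 2100 + 900 = 3000
  container 4: 2000 + 600 + 300 = 2900
  container 5: 1900 + 500 = 2400
  container 6: 1900 = 1900
  container 7: 1800 = 1800
  container 8: 1700 = 1700
This matches the lower bound, so 8 is optimal.

8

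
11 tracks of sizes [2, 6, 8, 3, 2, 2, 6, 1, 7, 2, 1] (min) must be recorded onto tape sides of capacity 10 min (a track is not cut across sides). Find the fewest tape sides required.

4

Total = 8 + 7 + 6 + 6 + 3 + 2 + 2 + 2 + 2 + 1 + 1 = 40 min.
Lower bound: ⌈40/10⌉ = 4 tape sides.
A packing using 4 tape sides:
  side 1: 8 + 2 = 10
  side 2: 7 + 3 = 10
  side 3: 6 + 2 + 2 = 10
  side 4: 6 + 2 + 1 + 1 = 10
This matches the lower bound, so 4 is optimal.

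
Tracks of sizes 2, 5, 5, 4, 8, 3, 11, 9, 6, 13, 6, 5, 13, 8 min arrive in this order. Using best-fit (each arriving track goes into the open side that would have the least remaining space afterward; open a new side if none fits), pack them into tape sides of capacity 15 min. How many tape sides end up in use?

8

  2 → side 1 (new)  [load 2/15]
  5 → side 1  [load 7/15]
  5 → side 1  [load 12/15]
  4 → side 2 (new)  [load 4/15]
  8 → side 2  [load 12/15]
  3 → side 1  [load 15/15]
  11 → side 3 (new)  [load 11/15]
  9 → side 4 (new)  [load 9/15]
  6 → side 4  [load 15/15]
  13 → side 5 (new)  [load 13/15]
  6 → side 6 (new)  [load 6/15]
  5 → side 6  [load 11/15]
  13 → side 7 (new)  [load 13/15]
  8 → side 8 (new)  [load 8/15]
8 tape sides opened.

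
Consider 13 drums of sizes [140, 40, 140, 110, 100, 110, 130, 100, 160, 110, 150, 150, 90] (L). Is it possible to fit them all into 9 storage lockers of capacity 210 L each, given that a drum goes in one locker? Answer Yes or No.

A valid assignment using 9 storage lockers:
  locker 1: 160 + 40 = 200
  locker 2: 150 = 150
  locker 3: 150 = 150
  locker 4: 140 = 140
  locker 5: 140 = 140
  locker 6: 130 = 130
  locker 7: 110 + 100 = 210
  locker 8: 110 + 100 = 210
  locker 9: 110 + 90 = 200
Every load is within 210 L, so 9 storage lockers suffice.

Yes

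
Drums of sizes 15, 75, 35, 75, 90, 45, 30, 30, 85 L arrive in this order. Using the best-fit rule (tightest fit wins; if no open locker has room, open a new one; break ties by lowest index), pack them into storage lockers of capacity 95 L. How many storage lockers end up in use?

6

  15 → locker 1 (new)  [load 15/95]
  75 → locker 1  [load 90/95]
  35 → locker 2 (new)  [load 35/95]
  75 → locker 3 (new)  [load 75/95]
  90 → locker 4 (new)  [load 90/95]
  45 → locker 2  [load 80/95]
  30 → locker 5 (new)  [load 30/95]
  30 → locker 5  [load 60/95]
  85 → locker 6 (new)  [load 85/95]
6 storage lockers opened.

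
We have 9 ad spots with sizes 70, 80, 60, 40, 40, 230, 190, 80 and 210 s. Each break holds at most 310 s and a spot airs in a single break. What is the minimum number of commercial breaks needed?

4

Total = 230 + 210 + 190 + 80 + 80 + 70 + 60 + 40 + 40 = 1000 s.
Lower bound: ⌈1000/310⌉ = 4 commercial breaks.
A packing using 4 commercial breaks:
  break 1: 230 + 80 = 310
  break 2: 210 + 80 = 290
  break 3: 190 + 70 + 40 = 300
  break 4: 60 + 40 = 100
This matches the lower bound, so 4 is optimal.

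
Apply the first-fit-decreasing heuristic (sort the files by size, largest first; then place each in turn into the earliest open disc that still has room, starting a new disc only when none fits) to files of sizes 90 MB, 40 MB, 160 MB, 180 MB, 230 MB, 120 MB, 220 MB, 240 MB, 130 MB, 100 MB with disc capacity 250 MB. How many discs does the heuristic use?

7

Sorted descending: 240, 230, 220, 180, 160, 130, 120, 100, 90, 40.
  240 → disc 1 (new)  [load 240/250]
  230 → disc 2 (new)  [load 230/250]
  220 → disc 3 (new)  [load 220/250]
  180 → disc 4 (new)  [load 180/250]
  160 → disc 5 (new)  [load 160/250]
  130 → disc 6 (new)  [load 130/250]
  120 → disc 6  [load 250/250]
  100 → disc 7 (new)  [load 100/250]
  90 → disc 5  [load 250/250]
  40 → disc 4  [load 220/250]
7 discs opened.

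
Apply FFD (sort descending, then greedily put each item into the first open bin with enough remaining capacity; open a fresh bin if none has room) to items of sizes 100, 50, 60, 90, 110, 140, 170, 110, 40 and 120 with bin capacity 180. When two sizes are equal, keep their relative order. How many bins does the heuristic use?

Sorted descending: 170, 140, 120, 110, 110, 100, 90, 60, 50, 40.
  170 → bin 1 (new)  [load 170/180]
  140 → bin 2 (new)  [load 140/180]
  120 → bin 3 (new)  [load 120/180]
  110 → bin 4 (new)  [load 110/180]
  110 → bin 5 (new)  [load 110/180]
  100 → bin 6 (new)  [load 100/180]
  90 → bin 7 (new)  [load 90/180]
  60 → bin 3  [load 180/180]
  50 → bin 4  [load 160/180]
  40 → bin 2  [load 180/180]
7 bins opened.

7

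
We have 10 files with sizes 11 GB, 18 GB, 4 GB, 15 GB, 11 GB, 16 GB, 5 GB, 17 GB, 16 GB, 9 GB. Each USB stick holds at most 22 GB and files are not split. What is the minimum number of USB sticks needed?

7

Total = 18 + 17 + 16 + 16 + 15 + 11 + 11 + 9 + 5 + 4 = 122 GB.
Lower bound: ⌈122/22⌉ = 6 USB sticks.
A packing using 7 USB sticks:
  USB stick 1: 18 + 4 = 22
  USB stick 2: 17 + 5 = 22
  USB stick 3: 16 = 16
  USB stick 4: 16 = 16
  USB stick 5: 15 = 15
  USB stick 6: 11 + 11 = 22
  USB stick 7: 9 = 9
No arrangement into 6 USB sticks stays within capacity, so 7 is optimal.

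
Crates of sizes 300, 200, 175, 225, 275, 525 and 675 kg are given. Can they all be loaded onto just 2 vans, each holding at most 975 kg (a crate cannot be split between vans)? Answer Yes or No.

Total = 2375 kg; ⌈2375/975⌉ = 3.
At least 3 vans are required, but only 2 are allowed.

No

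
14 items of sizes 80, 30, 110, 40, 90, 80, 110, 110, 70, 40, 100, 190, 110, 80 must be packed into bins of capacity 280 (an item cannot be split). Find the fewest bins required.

Total = 190 + 110 + 110 + 110 + 110 + 100 + 90 + 80 + 80 + 80 + 70 + 40 + 40 + 30 = 1240.
Lower bound: ⌈1240/280⌉ = 5 bins.
A packing using 5 bins:
  bin 1: 190 + 90 = 280
  bin 2: 110 + 110 + 40 = 260
  bin 3: 110 + 110 + 40 = 260
  bin 4: 100 + 80 + 80 = 260
  bin 5: 80 + 70 + 30 = 180
This matches the lower bound, so 5 is optimal.

5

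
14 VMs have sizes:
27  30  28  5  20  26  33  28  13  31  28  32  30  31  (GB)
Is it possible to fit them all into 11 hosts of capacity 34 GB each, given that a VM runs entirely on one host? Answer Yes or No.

No

Total = 362 GB; ⌈362/34⌉ = 11.
12 VMs each exceed half the capacity and cannot share a host, forcing at least 12 hosts.
At least 12 hosts are required, but only 11 are allowed.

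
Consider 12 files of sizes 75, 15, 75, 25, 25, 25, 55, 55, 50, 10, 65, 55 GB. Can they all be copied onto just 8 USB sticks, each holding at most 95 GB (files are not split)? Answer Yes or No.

A valid assignment using 7 USB sticks:
  USB stick 1: 75 + 15 = 90
  USB stick 2: 75 + 10 = 85
  USB stick 3: 65 + 25 = 90
  USB stick 4: 55 + 25 = 80
  USB stick 5: 55 + 25 = 80
  USB stick 6: 55 = 55
  USB stick 7: 50 = 50
That uses only 7 ≤ 8, so 8 USB sticks are enough.

Yes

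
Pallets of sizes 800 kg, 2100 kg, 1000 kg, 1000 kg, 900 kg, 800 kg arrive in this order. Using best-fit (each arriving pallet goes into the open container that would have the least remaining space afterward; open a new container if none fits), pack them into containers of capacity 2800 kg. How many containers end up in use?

  800 → container 1 (new)  [load 800/2800]
  2100 → container 2 (new)  [load 2100/2800]
  1000 → container 1  [load 1800/2800]
  1000 → container 1  [load 2800/2800]
  900 → container 3 (new)  [load 900/2800]
  800 → container 3  [load 1700/2800]
3 containers opened.

3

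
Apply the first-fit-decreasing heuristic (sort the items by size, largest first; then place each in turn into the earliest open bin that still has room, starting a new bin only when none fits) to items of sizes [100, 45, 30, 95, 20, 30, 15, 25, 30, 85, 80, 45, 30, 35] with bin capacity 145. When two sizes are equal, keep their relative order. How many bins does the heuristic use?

5

Sorted descending: 100, 95, 85, 80, 45, 45, 35, 30, 30, 30, 30, 25, 20, 15.
  100 → bin 1 (new)  [load 100/145]
  95 → bin 2 (new)  [load 95/145]
  85 → bin 3 (new)  [load 85/145]
  80 → bin 4 (new)  [load 80/145]
  45 → bin 1  [load 145/145]
  45 → bin 2  [load 140/145]
  35 → bin 3  [load 120/145]
  30 → bin 4  [load 110/145]
  30 → bin 4  [load 140/145]
  30 → bin 5 (new)  [load 30/145]
  30 → bin 5  [load 60/145]
  25 → bin 3  [load 145/145]
  20 → bin 5  [load 80/145]
  15 → bin 5  [load 95/145]
5 bins opened.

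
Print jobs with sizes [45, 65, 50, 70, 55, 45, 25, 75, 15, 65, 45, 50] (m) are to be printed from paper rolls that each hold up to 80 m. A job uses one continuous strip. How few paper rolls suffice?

Total = 75 + 70 + 65 + 65 + 55 + 50 + 50 + 45 + 45 + 45 + 25 + 15 = 605 m.
Lower bound: ⌈605/80⌉ = 8 paper rolls.
Also, 10 print jobs each exceed 40 m, and no two of those can share a roll, so at least 10 paper rolls are needed.
A packing using 10 paper rolls:
  roll 1: 75 = 75
  roll 2: 70 = 70
  roll 3: 65 + 15 = 80
  roll 4: 65 = 65
  roll 5: 55 + 25 = 80
  roll 6: 50 = 50
  roll 7: 50 = 50
  roll 8: 45 = 45
  roll 9: 45 = 45
  roll 10: 45 = 45
This matches the lower bound, so 10 is optimal.

10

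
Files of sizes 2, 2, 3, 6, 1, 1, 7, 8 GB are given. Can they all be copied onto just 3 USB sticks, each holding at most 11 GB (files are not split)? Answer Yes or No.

Yes

A valid assignment using 3 USB sticks:
  USB stick 1: 8 + 3 = 11
  USB stick 2: 7 + 2 + 2 = 11
  USB stick 3: 6 + 1 + 1 = 8
Every load is within 11 GB, so 3 USB sticks suffice.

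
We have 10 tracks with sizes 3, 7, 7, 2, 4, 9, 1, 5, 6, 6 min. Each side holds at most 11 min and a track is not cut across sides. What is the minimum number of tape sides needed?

5

Total = 9 + 7 + 7 + 6 + 6 + 5 + 4 + 3 + 2 + 1 = 50 min.
Lower bound: ⌈50/11⌉ = 5 tape sides.
A packing using 5 tape sides:
  side 1: 9 + 2 = 11
  side 2: 7 + 4 = 11
  side 3: 7 + 3 + 1 = 11
  side 4: 6 + 5 = 11
  side 5: 6 = 6
This matches the lower bound, so 5 is optimal.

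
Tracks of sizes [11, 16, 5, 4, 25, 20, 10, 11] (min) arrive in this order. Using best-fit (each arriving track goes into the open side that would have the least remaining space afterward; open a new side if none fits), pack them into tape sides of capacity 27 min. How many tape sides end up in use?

5

  11 → side 1 (new)  [load 11/27]
  16 → side 1  [load 27/27]
  5 → side 2 (new)  [load 5/27]
  4 → side 2  [load 9/27]
  25 → side 3 (new)  [load 25/27]
  20 → side 4 (new)  [load 20/27]
  10 → side 2  [load 19/27]
  11 → side 5 (new)  [load 11/27]
5 tape sides opened.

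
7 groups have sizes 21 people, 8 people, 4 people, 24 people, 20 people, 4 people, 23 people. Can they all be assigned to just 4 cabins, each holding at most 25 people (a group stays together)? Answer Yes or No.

Total = 104 people; ⌈104/25⌉ = 5.
At least 5 cabins are required, but only 4 are allowed.

No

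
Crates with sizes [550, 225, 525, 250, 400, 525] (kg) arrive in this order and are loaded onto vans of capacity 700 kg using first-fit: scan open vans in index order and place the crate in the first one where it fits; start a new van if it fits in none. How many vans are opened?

  550 → van 1 (new)  [load 550/700]
  225 → van 2 (new)  [load 225/700]
  525 → van 3 (new)  [load 525/700]
  250 → van 2  [load 475/700]
  400 → van 4 (new)  [load 400/700]
  525 → van 5 (new)  [load 525/700]
5 vans opened.

5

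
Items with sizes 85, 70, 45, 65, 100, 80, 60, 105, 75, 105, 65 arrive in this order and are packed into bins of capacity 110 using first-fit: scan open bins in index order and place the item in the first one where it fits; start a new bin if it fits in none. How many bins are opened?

  85 → bin 1 (new)  [load 85/110]
  70 → bin 2 (new)  [load 70/110]
  45 → bin 3 (new)  [load 45/110]
  65 → bin 3  [load 110/110]
  100 → bin 4 (new)  [load 100/110]
  80 → bin 5 (new)  [load 80/110]
  60 → bin 6 (new)  [load 60/110]
  105 → bin 7 (new)  [load 105/110]
  75 → bin 8 (new)  [load 75/110]
  105 → bin 9 (new)  [load 105/110]
  65 → bin 10 (new)  [load 65/110]
10 bins opened.

10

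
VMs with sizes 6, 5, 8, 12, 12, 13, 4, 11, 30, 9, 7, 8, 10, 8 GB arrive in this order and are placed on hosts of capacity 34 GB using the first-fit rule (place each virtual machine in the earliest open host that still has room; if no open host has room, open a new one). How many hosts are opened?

5

  6 → host 1 (new)  [load 6/34]
  5 → host 1  [load 11/34]
  8 → host 1  [load 19/34]
  12 → host 1  [load 31/34]
  12 → host 2 (new)  [load 12/34]
  13 → host 2  [load 25/34]
  4 → host 2  [load 29/34]
  11 → host 3 (new)  [load 11/34]
  30 → host 4 (new)  [load 30/34]
  9 → host 3  [load 20/34]
  7 → host 3  [load 27/34]
  8 → host 5 (new)  [load 8/34]
  10 → host 5  [load 18/34]
  8 → host 5  [load 26/34]
5 hosts opened.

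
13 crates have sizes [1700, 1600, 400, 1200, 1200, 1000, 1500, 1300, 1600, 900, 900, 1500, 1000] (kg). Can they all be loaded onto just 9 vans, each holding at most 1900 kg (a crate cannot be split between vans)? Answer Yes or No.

No

Total = 15800 kg; ⌈15800/1900⌉ = 9.
10 crates each exceed half the capacity and cannot share a van, forcing at least 10 vans.
At least 10 vans are required, but only 9 are allowed.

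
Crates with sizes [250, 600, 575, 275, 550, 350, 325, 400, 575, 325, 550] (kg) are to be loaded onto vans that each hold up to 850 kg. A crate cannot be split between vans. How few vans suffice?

7

Total = 600 + 575 + 575 + 550 + 550 + 400 + 350 + 325 + 325 + 275 + 250 = 4775 kg.
Lower bound: ⌈4775/850⌉ = 6 vans.
A packing using 7 vans:
  van 1: 600 + 250 = 850
  van 2: 575 + 275 = 850
  van 3: 575 = 575
  van 4: 550 = 550
  van 5: 550 = 550
  van 6: 400 + 350 = 750
  van 7: 325 + 325 = 650
No arrangement into 6 vans stays within capacity, so 7 is optimal.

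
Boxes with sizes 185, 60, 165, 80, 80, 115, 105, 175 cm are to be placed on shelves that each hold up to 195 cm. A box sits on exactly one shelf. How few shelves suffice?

Total = 185 + 175 + 165 + 115 + 105 + 80 + 80 + 60 = 965 cm.
Lower bound: ⌈965/195⌉ = 5 shelves.
A packing using 6 shelves:
  shelf 1: 185 = 185
  shelf 2: 175 = 175
  shelf 3: 165 = 165
  shelf 4: 115 + 80 = 195
  shelf 5: 105 + 80 = 185
  shelf 6: 60 = 60
No arrangement into 5 shelves stays within capacity, so 6 is optimal.

6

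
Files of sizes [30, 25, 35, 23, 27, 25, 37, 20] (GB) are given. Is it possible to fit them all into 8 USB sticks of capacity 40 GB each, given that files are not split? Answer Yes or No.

Yes

A valid assignment using 8 USB sticks:
  USB stick 1: 37 = 37
  USB stick 2: 35 = 35
  USB stick 3: 30 = 30
  USB stick 4: 27 = 27
  USB stick 5: 25 = 25
  USB stick 6: 25 = 25
  USB stick 7: 23 = 23
  USB stick 8: 20 = 20
Every load is within 40 GB, so 8 USB sticks suffice.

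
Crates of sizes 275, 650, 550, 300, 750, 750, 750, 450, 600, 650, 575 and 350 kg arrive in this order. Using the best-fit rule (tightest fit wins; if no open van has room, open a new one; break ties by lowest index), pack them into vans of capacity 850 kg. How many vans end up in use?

  275 → van 1 (new)  [load 275/850]
  650 → van 2 (new)  [load 650/850]
  550 → van 1  [load 825/850]
  300 → van 3 (new)  [load 300/850]
  750 → van 4 (new)  [load 750/850]
  750 → van 5 (new)  [load 750/850]
  750 → van 6 (new)  [load 750/850]
  450 → van 3  [load 750/850]
  600 → van 7 (new)  [load 600/850]
  650 → van 8 (new)  [load 650/850]
  575 → van 9 (new)  [load 575/850]
  350 → van 10 (new)  [load 350/850]
10 vans opened.

10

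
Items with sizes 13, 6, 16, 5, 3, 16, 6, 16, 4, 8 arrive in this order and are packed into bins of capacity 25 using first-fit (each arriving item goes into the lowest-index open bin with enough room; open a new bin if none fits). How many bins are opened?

4

  13 → bin 1 (new)  [load 13/25]
  6 → bin 1  [load 19/25]
  16 → bin 2 (new)  [load 16/25]
  5 → bin 1  [load 24/25]
  3 → bin 2  [load 19/25]
  16 → bin 3 (new)  [load 16/25]
  6 → bin 2  [load 25/25]
  16 → bin 4 (new)  [load 16/25]
  4 → bin 3  [load 20/25]
  8 → bin 4  [load 24/25]
4 bins opened.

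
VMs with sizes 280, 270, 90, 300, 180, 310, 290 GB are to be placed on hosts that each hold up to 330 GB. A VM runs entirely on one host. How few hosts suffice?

Total = 310 + 300 + 290 + 280 + 270 + 180 + 90 = 1720 GB.
Lower bound: ⌈1720/330⌉ = 6 hosts.
A packing using 6 hosts:
  host 1: 310 = 310
  host 2: 300 = 300
  host 3: 290 = 290
  host 4: 280 = 280
  host 5: 270 = 270
  host 6: 180 + 90 = 270
This matches the lower bound, so 6 is optimal.

6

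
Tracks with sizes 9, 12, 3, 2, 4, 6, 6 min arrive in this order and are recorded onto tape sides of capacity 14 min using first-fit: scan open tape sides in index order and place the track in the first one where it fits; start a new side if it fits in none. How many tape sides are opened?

4

  9 → side 1 (new)  [load 9/14]
  12 → side 2 (new)  [load 12/14]
  3 → side 1  [load 12/14]
  2 → side 1  [load 14/14]
  4 → side 3 (new)  [load 4/14]
  6 → side 3  [load 10/14]
  6 → side 4 (new)  [load 6/14]
4 tape sides opened.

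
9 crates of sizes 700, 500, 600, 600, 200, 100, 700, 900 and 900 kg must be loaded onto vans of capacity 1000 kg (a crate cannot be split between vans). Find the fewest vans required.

7

Total = 900 + 900 + 700 + 700 + 600 + 600 + 500 + 200 + 100 = 5200 kg.
Lower bound: ⌈5200/1000⌉ = 6 vans.
A packing using 7 vans:
  van 1: 900 + 100 = 1000
  van 2: 900 = 900
  van 3: 700 + 200 = 900
  van 4: 700 = 700
  van 5: 600 = 600
  van 6: 600 = 600
  van 7: 500 = 500
No arrangement into 6 vans stays within capacity, so 7 is optimal.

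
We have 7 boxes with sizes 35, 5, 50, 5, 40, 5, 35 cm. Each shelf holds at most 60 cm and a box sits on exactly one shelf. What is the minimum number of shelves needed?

4

Total = 50 + 40 + 35 + 35 + 5 + 5 + 5 = 175 cm.
Lower bound: ⌈175/60⌉ = 3 shelves.
Also, 4 boxes each exceed 30 cm, and no two of those can share a shelf, so at least 4 shelves are needed.
A packing using 4 shelves:
  shelf 1: 50 + 5 + 5 = 60
  shelf 2: 40 + 5 = 45
  shelf 3: 35 = 35
  shelf 4: 35 = 35
This matches the lower bound, so 4 is optimal.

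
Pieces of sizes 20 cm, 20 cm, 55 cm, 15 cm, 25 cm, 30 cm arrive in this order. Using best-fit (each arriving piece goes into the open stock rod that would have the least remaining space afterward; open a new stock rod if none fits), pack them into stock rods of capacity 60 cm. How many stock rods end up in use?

  20 → stock rod 1 (new)  [load 20/60]
  20 → stock rod 1  [load 40/60]
  55 → stock rod 2 (new)  [load 55/60]
  15 → stock rod 1  [load 55/60]
  25 → stock rod 3 (new)  [load 25/60]
  30 → stock rod 3  [load 55/60]
3 stock rods opened.

3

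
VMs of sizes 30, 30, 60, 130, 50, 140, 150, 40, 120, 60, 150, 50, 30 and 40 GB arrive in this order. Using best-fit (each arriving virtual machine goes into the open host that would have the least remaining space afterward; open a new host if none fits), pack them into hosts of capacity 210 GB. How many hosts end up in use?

  30 → host 1 (new)  [load 30/210]
  30 → host 1  [load 60/210]
  60 → host 1  [load 120/210]
  130 → host 2 (new)  [load 130/210]
  50 → host 2  [load 180/210]
  140 → host 3 (new)  [load 140/210]
  150 → host 4 (new)  [load 150/210]
  40 → host 4  [load 190/210]
  120 → host 5 (new)  [load 120/210]
  60 → host 3  [load 200/210]
  150 → host 6 (new)  [load 150/210]
  50 → host 6  [load 200/210]
  30 → host 2  [load 210/210]
  40 → host 1  [load 160/210]
6 hosts opened.

6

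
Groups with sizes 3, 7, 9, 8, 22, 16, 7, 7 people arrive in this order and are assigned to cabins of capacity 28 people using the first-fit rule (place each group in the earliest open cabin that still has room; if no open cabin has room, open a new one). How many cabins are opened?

4

  3 → cabin 1 (new)  [load 3/28]
  7 → cabin 1  [load 10/28]
  9 → cabin 1  [load 19/28]
  8 → cabin 1  [load 27/28]
  22 → cabin 2 (new)  [load 22/28]
  16 → cabin 3 (new)  [load 16/28]
  7 → cabin 3  [load 23/28]
  7 → cabin 4 (new)  [load 7/28]
4 cabins opened.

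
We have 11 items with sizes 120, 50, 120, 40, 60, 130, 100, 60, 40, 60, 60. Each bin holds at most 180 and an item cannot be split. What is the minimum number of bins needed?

5

Total = 130 + 120 + 120 + 100 + 60 + 60 + 60 + 60 + 50 + 40 + 40 = 840.
Lower bound: ⌈840/180⌉ = 5 bins.
A packing using 5 bins:
  bin 1: 130 + 50 = 180
  bin 2: 120 + 60 = 180
  bin 3: 120 + 60 = 180
  bin 4: 100 + 60 = 160
  bin 5: 60 + 40 + 40 = 140
This matches the lower bound, so 5 is optimal.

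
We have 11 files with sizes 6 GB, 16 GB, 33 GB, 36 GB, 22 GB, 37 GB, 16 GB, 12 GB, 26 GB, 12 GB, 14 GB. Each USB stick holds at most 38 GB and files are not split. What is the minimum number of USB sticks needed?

7

Total = 37 + 36 + 33 + 26 + 22 + 16 + 16 + 14 + 12 + 12 + 6 = 230 GB.
Lower bound: ⌈230/38⌉ = 7 USB sticks.
A packing using 7 USB sticks:
  USB stick 1: 37 = 37
  USB stick 2: 36 = 36
  USB stick 3: 33 = 33
  USB stick 4: 26 + 12 = 38
  USB stick 5: 22 + 16 = 38
  USB stick 6: 16 + 14 + 6 = 36
  USB stick 7: 12 = 12
This matches the lower bound, so 7 is optimal.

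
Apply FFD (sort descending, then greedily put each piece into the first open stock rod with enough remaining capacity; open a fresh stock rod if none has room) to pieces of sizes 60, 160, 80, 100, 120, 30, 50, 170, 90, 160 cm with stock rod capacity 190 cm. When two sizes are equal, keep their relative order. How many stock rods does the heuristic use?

6

Sorted descending: 170, 160, 160, 120, 100, 90, 80, 60, 50, 30.
  170 → stock rod 1 (new)  [load 170/190]
  160 → stock rod 2 (new)  [load 160/190]
  160 → stock rod 3 (new)  [load 160/190]
  120 → stock rod 4 (new)  [load 120/190]
  100 → stock rod 5 (new)  [load 100/190]
  90 → stock rod 5  [load 190/190]
  80 → stock rod 6 (new)  [load 80/190]
  60 → stock rod 4  [load 180/190]
  50 → stock rod 6  [load 130/190]
  30 → stock rod 2  [load 190/190]
6 stock rods opened.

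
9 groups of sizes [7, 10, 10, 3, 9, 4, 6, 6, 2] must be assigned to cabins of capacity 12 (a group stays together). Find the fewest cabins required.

Total = 10 + 10 + 9 + 7 + 6 + 6 + 4 + 3 + 2 = 57.
Lower bound: ⌈57/12⌉ = 5 cabins.
A packing using 5 cabins:
  cabin 1: 10 + 2 = 12
  cabin 2: 10 = 10
  cabin 3: 9 + 3 = 12
  cabin 4: 7 + 4 = 11
  cabin 5: 6 + 6 = 12
This matches the lower bound, so 5 is optimal.

5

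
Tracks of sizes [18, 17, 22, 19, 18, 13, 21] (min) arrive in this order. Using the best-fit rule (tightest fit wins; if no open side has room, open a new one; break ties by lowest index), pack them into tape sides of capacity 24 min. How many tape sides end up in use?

  18 → side 1 (new)  [load 18/24]
  17 → side 2 (new)  [load 17/24]
  22 → side 3 (new)  [load 22/24]
  19 → side 4 (new)  [load 19/24]
  18 → side 5 (new)  [load 18/24]
  13 → side 6 (new)  [load 13/24]
  21 → side 7 (new)  [load 21/24]
7 tape sides opened.

7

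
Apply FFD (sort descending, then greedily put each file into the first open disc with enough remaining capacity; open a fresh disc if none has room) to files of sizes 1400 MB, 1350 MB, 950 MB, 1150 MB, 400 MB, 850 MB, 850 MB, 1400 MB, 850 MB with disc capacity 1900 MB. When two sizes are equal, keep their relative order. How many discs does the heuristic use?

6

Sorted descending: 1400, 1400, 1350, 1150, 950, 850, 850, 850, 400.
  1400 → disc 1 (new)  [load 1400/1900]
  1400 → disc 2 (new)  [load 1400/1900]
  1350 → disc 3 (new)  [load 1350/1900]
  1150 → disc 4 (new)  [load 1150/1900]
  950 → disc 5 (new)  [load 950/1900]
  850 → disc 5  [load 1800/1900]
  850 → disc 6 (new)  [load 850/1900]
  850 → disc 6  [load 1700/1900]
  400 → disc 1  [load 1800/1900]
6 discs opened.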